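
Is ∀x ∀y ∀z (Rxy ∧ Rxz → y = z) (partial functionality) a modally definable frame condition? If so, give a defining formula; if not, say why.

The condition is partial functionality. A defining modal formula is ◇p → □p.

Yes, by ◇p → □p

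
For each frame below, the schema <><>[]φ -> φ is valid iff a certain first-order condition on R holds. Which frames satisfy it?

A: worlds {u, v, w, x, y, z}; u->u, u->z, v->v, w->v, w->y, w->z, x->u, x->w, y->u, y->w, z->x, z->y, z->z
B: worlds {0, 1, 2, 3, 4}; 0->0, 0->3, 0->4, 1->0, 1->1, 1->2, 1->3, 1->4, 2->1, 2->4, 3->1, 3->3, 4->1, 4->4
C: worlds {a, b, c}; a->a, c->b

C

The schema corresponds to a generalized confluence (Geach) condition: forall x forall y (x R^2 y -> exists w (yRw & x = w)).
A: fails — uR²z but no t with zRt and u=t.
B: fails — 0R²3 but no w with 3Rw and 0=w.
C: holds.
Valid on: C.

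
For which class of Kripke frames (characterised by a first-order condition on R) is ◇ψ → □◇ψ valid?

The Euclidean property

This is the 5 axiom.
Its frame correspondent is the Euclidean property — ∀x ∀y ∀z (Rxy ∧ Rxz → Ryz).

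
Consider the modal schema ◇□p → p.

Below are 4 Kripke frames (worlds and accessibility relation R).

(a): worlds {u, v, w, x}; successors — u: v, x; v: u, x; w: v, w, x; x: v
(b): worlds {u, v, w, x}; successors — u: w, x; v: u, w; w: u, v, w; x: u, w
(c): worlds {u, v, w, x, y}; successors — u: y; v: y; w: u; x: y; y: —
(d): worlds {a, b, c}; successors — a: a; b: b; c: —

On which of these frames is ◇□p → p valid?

The schema corresponds to symmetry: ∀x ∀y (Rxy → Ryx).
(a): fails — Rwx but not Rxw.
(b): fails — Rxw but not Rwx.
(c): fails — Rxy but not Ryx.
(d): ✓.
Valid on: (d).

(d)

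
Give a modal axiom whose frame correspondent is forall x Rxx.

□p → p

This is reflexivity; the standard corresponding axiom is T: □p → p.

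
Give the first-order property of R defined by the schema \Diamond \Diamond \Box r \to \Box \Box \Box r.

This is a Sahlqvist (Geach-type) schema ◇^2□^1r → □^3◇^0r.
Minimal-valuation argument: fix x; take any y with xR^2y and any z with xR^3z. Set V(r) to the set of worlds R-reachable from y in exactly 1 step. Then □^1r holds at y, so the antecedent holds at x; validity forces ◇^0r at z, giving a w with zR^0w and yR^1w.
First-order correspondent: \forall x \forall y \forall z ((x R^2 y \wedge x R^3 z) \to \exists w (yRw \wedge z = w)).

\forall x \forall y \forall z ((x R^2 y \wedge x R^3 z) \to \exists w (yRw \wedge z = w))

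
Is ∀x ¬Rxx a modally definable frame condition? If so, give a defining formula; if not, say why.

Modal frame validity is preserved under surjective bounded morphisms.
The 4-cycle (worlds w0,w1,w2,w3 with w0→w1→w2→w3→w0) is irreflexive, and the map sending every world to a single reflexive point • is a surjective bounded morphism (forth: every edge maps to (•,•); back: every world has a successor). So any modal formula valid on the 4-cycle is also valid on the reflexive point, which is not irreflexive.
Hence irreflexivity is not modally definable.

Not modally definable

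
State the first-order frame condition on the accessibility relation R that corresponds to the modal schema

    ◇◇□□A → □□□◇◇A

∀x ∀y ∀z ((xR²y ∧ xR³z) → ∃w (yR²w ∧ zR²w))

This is a Sahlqvist (Geach-type) schema ◇^2□^2A → □^3◇^2A.
Minimal-valuation argument: fix x; take any y with xR^2y and any z with xR^3z. Set V(A) to the set of worlds R-reachable from y in exactly 2 steps. Then □^2A holds at y, so the antecedent holds at x; validity forces ◇^2A at z, giving a w with zR^2w and yR^2w.
First-order correspondent: ∀x ∀y ∀z ((xR²y ∧ xR³z) → ∃w (yR²w ∧ zR²w)).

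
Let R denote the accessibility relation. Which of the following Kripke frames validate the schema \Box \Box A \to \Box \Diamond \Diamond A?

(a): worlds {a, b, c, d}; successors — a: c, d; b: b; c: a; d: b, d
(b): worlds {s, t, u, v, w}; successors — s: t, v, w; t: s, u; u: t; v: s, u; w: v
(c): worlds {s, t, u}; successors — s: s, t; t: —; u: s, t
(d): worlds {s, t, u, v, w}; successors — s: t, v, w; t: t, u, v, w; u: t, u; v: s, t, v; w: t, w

Frame correspondent (Sahlqvist): \forall x \forall z (xRz \to \exists w (x R^2 w \wedge z R^2 w)) — i.e. a generalized confluence (Geach) condition.
(a): satisfies the condition.
(b): fails — tRu but no w* with tR²w* and uR²w*.
(c): fails — sRt but no w with sR²w and tR²w.
(d): satisfies the condition.

(a), (d)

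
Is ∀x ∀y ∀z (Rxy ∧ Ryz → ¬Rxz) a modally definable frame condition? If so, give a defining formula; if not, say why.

Any modally definable frame class is closed under surjective bounded morphisms.
The 3-cycle (worlds w0,w1,w2 with w0→w1→w2→w0) is intransitive. Mapping every world to a single reflexive point • is a surjective bounded morphism; the reflexive point is not intransitive (R••∧R•• but R••).
So no modal formula (or set of formulas) defines exactly the intransitive frames.

No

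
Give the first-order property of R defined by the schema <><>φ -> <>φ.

This is a Sahlqvist (Geach-type) schema ◇^2□^0φ → □^0◇^1φ.
Minimal-valuation argument: fix x; take any y with xR^2y and any z with xR^0z. Set V(φ) to the set of worlds R-reachable from y in exactly 0 steps. Then □^0φ holds at y, so the antecedent holds at x; validity forces ◇^1φ at z, giving a w with zR^1w and yR^0w.
First-order correspondent: forall x forall y (x R^2 y -> exists w (y = w & xRw)).

forall x forall y (x R^2 y -> exists w (y = w & xRw))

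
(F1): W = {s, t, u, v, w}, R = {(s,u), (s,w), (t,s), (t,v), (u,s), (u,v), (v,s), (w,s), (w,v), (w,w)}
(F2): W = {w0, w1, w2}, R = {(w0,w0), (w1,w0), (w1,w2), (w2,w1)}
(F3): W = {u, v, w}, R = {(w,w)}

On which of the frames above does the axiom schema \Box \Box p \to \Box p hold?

(F3)

Frame correspondent (Sahlqvist): \forall x \forall y (Rxy \to \exists z (Rxz \wedge Rzy)) — i.e. density.
(F1): fails — Ruv but no z with Ruz and Rzv.
(F2): fails — Rw1w2 but no z with Rw1z and Rzw2.
(F3): condition met.
Valid on: (F3).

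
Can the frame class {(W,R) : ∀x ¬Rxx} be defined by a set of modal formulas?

Not definable by any modal formula

Any modally definable frame class is closed under surjective bounded morphisms.
The 4-cycle (worlds w0,w1,w2,w3 with w0→w1→w2→w3→w0) is irreflexive, and the map sending every world to a single reflexive point • is a surjective bounded morphism (forth: every edge maps to (•,•); back: every world has a successor). So any modal formula valid on the 4-cycle is also valid on the reflexive point, which is not irreflexive.
So no modal formula (or set of formulas) defines exactly the irreflexive frames.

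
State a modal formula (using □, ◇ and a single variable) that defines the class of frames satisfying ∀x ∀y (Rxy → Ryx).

s → □◇s

The condition is symmetry. The B schema s → □◇s defines it.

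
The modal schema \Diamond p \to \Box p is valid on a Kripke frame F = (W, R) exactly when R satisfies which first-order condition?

Suppose ◇p→□p is valid. Take Rxy, Rxz and set V(p)={y}. Then ◇p at x, so □p at x, so p at z, i.e. z=y.

partial functionality: \forall x \forall y \forall z (Rxy \wedge Rxz \to y = z)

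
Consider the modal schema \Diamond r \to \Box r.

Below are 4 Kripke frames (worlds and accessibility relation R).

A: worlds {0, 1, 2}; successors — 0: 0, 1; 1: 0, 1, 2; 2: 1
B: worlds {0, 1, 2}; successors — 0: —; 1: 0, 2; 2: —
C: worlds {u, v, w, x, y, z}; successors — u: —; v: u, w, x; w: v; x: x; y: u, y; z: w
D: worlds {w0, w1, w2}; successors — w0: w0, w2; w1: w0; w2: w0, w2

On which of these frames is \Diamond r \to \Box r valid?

none

This is the axiom for partial functionality; its first-order frame correspondent is \forall x \forall y \forall z (Rxy \wedge Rxz \to y = z).
A: fails — 0 sees both 0 and 1.
B: fails — 1 sees both 0 and 2.
C: fails — v sees both u and w.
D: fails — w0 sees both w0 and w2.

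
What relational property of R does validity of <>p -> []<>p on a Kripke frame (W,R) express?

Suppose ◇p→□◇p is valid. Take Rxy, Rxz and set V(p)={y}. Then ◇p at x, so □◇p at x, so ◇p at z, so some w with Rzw has p; w=y, i.e. Rzy. By symmetry of the argument, Ryz.

the Euclidean property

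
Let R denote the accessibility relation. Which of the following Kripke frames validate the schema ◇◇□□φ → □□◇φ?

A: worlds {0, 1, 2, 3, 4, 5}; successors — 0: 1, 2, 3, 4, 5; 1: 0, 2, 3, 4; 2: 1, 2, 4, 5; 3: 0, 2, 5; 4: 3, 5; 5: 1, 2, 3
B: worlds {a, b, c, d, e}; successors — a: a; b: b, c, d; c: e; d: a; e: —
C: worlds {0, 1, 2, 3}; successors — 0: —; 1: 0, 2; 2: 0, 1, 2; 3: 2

A

The schema corresponds to a generalized confluence (Geach) condition: ∀x ∀y ∀z ((xR²y ∧ xR²z) → ∃w (yR²w ∧ zRw)).
A: holds.
B: fails — bR²a, bR²b but no w with aR²w and bRw.
C: fails — 1R²0, 1R²0 but no w with 0R²w and 0Rw.
Valid on: A.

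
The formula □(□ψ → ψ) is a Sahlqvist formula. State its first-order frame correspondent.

This is the T□ axiom.
It corresponds to shift-reflexivity: ∀x ∀y (Rxy → Ryy).

shift-reflexivity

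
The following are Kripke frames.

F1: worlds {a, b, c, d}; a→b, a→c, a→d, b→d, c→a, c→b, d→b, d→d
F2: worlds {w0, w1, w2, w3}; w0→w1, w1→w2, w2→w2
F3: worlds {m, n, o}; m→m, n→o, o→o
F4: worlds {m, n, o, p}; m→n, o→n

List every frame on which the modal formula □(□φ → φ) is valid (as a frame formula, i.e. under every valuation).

F3

The schema corresponds to shift-reflexivity: ∀x ∀y (Rxy → Ryy).
F1: fails — Rab but not Rbb.
F2: fails — Rw0w1 but not Rw1w1.
F3: satisfies the condition.
F4: fails — Ron but not Rnn.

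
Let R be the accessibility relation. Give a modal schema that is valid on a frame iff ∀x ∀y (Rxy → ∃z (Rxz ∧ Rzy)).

□□p → □p

This is density; the standard corresponding axiom is C4: □□p → □p.
Suppose □□p→□p is valid. Take Rxy and set V(p)={w : xR²w}. Then □□p at x, so □p at x, so p at y, i.e. ∃z(Rxz∧Rzy).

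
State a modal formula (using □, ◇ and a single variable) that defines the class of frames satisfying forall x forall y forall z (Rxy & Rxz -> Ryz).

This is the Euclidean property; the standard corresponding axiom is 5: ◇q → □◇q.
Suppose ◇q→□◇q is valid. Take Rxy, Rxz and set V(q)={y}. Then ◇q at x, so □◇q at x, so ◇q at z, so some w with Rzw has q; w=y, i.e. Rzy. By symmetry of the argument, Ryz.

◇q → □◇q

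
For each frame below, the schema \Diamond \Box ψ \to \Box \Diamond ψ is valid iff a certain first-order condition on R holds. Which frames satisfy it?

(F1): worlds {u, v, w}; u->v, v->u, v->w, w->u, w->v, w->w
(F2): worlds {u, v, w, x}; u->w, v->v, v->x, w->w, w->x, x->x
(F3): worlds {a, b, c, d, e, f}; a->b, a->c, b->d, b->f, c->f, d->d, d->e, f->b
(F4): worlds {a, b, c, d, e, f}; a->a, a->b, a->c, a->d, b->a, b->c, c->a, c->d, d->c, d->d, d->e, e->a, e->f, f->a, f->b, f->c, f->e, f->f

(F2)

This is the axiom for convergence; its first-order frame correspondent is \forall x \forall y \forall z (Rxy \wedge Rxz \to \exists w (Ryw \wedge Rzw)).
(F1): fails — Rwu and Rwv but u and v have no common successor.
(F2): condition met.
(F3): fails — Rbf and Rbd but f and d have no common successor.
(F4): fails — Rde and Rdd but e and d have no common successor.
Valid on: (F2).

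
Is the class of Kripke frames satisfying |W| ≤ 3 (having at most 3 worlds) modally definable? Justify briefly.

No — not modally definable

Any modally definable frame class is closed under disjoint unions.
Any modal formula valid on each of 4 disjoint one-world frames is valid on their disjoint union (validity is preserved under disjoint unions). Each one-world frame has |W|=1≤3, but the union has |W|=4.
So no modal formula (or set of formulas) defines exactly the |W|≤3 frames.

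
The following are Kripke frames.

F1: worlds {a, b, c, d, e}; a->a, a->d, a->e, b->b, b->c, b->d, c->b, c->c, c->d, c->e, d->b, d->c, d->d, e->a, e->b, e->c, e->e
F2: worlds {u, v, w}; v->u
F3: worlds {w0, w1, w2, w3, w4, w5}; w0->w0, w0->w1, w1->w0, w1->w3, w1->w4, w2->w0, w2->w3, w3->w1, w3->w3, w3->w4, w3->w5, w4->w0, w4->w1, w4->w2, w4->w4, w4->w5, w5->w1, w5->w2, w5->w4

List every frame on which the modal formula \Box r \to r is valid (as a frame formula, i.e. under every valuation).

F1

Frame correspondent (Sahlqvist): \forall x Rxx — i.e. reflexivity.
F1: satisfies the condition.
F2: fails — world u does not see itself.
F3: fails — world w1 does not see itself.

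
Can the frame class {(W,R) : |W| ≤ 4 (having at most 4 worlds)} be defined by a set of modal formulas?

Not definable by any modal formula

Modal frame validity is preserved under disjoint unions.
Any modal formula valid on each of 5 disjoint one-world frames is valid on their disjoint union (validity is preserved under disjoint unions). Each one-world frame has |W|=1≤4, but the union has |W|=5.
Hence having at most 4 worlds is not modally definable.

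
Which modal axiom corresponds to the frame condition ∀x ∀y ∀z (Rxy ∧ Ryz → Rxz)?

The condition is transitivity. The 4 schema □s → □□s defines it.

□s → □□s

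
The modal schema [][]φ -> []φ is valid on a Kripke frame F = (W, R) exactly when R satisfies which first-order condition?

This schema is the C4 axiom.
It corresponds to density: forall x forall y (Rxy -> exists z (Rxz & Rzy)).

density: forall x forall y (Rxy -> exists z (Rxz & Rzy))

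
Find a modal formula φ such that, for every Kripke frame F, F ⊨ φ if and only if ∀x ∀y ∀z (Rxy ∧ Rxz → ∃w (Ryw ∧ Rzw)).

◇□q → □◇q

The condition is convergence. The .2 schema ◇□q → □◇q defines it.
Suppose ◇□q→□◇q is valid. Take Rxy, Rxz and set V(q)={w : Ryw}. Then □q at y so ◇□q at x, so □◇q at x, so ◇q at z, giving w with Rzw and Ryw.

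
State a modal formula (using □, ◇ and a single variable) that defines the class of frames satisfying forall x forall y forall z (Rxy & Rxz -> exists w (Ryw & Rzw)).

The condition is convergence. The .2 schema ◇□r → □◇r defines it.

◇□r → □◇r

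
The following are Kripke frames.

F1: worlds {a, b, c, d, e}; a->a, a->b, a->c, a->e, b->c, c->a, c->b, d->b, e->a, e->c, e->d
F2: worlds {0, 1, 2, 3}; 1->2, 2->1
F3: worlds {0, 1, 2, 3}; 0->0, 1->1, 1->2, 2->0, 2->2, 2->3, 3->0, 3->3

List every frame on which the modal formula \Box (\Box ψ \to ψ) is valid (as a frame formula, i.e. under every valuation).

The schema corresponds to shift-reflexivity: \forall x \forall y (Rxy \to Ryy).
F1: fails — Rbc but not Rcc.
F2: fails — R12 but not R22.
F3: satisfies the condition.
Valid on: F3.

F3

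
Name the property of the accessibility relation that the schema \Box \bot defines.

This schema is the Ver axiom.
It corresponds to emptiness of R: \forall x \forall y \neg Rxy.

Emptiness of R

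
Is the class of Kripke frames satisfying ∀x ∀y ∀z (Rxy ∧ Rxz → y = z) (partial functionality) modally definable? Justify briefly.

Yes: it is partial functionality, defined by the CD schema ◇r → □r.
Suppose ◇r→□r is valid. Take Rxy, Rxz and set V(r)={y}. Then ◇r at x, so □r at x, so r at z, i.e. z=y.

Yes, by ◇r → □r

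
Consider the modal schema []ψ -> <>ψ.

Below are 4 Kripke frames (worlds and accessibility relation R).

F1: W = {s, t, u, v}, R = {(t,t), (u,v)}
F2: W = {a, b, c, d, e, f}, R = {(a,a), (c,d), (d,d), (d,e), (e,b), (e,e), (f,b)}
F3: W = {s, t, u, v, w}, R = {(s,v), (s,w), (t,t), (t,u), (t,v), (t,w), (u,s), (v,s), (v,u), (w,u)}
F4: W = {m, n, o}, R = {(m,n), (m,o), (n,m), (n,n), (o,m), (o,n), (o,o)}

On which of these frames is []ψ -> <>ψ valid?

This is the axiom for seriality; its first-order frame correspondent is forall x exists y Rxy.
F1: fails — world s has no successor.
F2: fails — world b has no successor.
F3: ✓.
F4: ✓.
Valid on: F3, F4.

F3, F4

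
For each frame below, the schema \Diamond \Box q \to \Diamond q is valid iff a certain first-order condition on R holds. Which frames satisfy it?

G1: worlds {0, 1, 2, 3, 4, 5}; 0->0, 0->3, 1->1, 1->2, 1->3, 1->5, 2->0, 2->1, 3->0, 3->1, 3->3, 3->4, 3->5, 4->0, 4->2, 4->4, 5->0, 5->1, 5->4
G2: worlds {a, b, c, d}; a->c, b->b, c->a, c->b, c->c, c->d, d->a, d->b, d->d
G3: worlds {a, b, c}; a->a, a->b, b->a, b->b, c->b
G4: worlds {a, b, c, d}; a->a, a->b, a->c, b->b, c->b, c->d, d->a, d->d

This is the axiom for a generalized confluence (Geach) condition; its first-order frame correspondent is \forall x \forall y (xRy \to \exists w (yRw \wedge xRw)).
G1: satisfies the condition.
G2: fails — dRa but no w with aRw and dRw.
G3: satisfies the condition.
G4: satisfies the condition.
Valid on: G1, G3, G4.

G1, G3, G4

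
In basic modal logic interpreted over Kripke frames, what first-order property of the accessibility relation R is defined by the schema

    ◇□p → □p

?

The Euclidean property

Equivalently (dual form): ◇p → □◇p.
Suppose ◇p→□◇p is valid. Take Rxy, Rxz and set V(p)={y}. Then ◇p at x, so □◇p at x, so ◇p at z, so some w with Rzw has p; w=y, i.e. Rzy. By symmetry of the argument, Ryz.
The converse is a direct semantic check.
Frame condition: ∀x ∀y ∀z (Rxy ∧ Rxz → Ryz).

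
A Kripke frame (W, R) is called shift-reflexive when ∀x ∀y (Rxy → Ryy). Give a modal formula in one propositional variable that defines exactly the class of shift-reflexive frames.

A defining formula is □(□ψ → ψ) (the T□ axiom).
Suppose □(□ψ→ψ) is valid. Take Rxy and set V(ψ)={w : Ryw}. Then at y, □ψ holds; since □(□ψ→ψ) at x, □ψ→ψ at y, so ψ at y, i.e. Ryy.

□(□ψ → ψ)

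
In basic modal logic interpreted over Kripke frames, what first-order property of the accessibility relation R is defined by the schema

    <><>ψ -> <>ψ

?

Transitivity

Equivalently (dual form): □ψ → □□ψ.
Suppose □ψ→□□ψ is valid. Take Rxy, Ryz and set V(ψ)={w : Rxw}. Then □ψ at x, so □□ψ at x, so □ψ at y, so ψ at z, i.e. Rxz.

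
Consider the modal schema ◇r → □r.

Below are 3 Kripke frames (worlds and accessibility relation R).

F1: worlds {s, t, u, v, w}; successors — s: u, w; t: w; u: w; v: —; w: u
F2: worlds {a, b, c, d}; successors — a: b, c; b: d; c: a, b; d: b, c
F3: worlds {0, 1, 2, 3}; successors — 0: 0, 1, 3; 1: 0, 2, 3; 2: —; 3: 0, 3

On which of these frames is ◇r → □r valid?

This is the axiom for partial functionality; its first-order frame correspondent is ∀x ∀y ∀z (Rxy ∧ Rxz → y = z).
F1: fails — s sees both u and w.
F2: fails — a sees both b and c.
F3: fails — 0 sees both 0 and 1.
Valid on no frame.

none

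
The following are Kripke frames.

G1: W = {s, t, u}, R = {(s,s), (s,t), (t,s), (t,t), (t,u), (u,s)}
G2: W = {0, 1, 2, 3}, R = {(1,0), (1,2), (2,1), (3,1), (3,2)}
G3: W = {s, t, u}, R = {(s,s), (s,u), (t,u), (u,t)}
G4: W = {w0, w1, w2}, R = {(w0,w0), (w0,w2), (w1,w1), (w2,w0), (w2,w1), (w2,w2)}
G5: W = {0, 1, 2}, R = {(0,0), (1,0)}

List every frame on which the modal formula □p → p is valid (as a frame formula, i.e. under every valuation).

G4

Frame correspondent (Sahlqvist): ∀x Rxx — i.e. reflexivity.
G1: fails — world u does not see itself.
G2: fails — world 0 does not see itself.
G3: fails — world t does not see itself.
G4: ✓.
G5: fails — world 1 does not see itself.
Valid on: G4.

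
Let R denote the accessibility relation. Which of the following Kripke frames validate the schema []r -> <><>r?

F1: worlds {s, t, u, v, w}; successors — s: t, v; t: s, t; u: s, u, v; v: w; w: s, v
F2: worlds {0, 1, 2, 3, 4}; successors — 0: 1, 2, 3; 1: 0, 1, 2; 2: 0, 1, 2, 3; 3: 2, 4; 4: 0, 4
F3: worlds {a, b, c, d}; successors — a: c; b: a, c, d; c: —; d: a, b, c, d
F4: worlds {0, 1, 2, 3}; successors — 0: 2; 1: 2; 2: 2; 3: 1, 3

Frame correspondent (Sahlqvist): forall x exists w (xRw & x R^2 w) — i.e. a generalized confluence (Geach) condition.
F1: fails — at v but no w* with vRw* and vR²w*.
F2: satisfies the condition.
F3: fails — at a but no w with aRw and aR²w.
F4: satisfies the condition.
Valid on: F2, F4.

F2, F4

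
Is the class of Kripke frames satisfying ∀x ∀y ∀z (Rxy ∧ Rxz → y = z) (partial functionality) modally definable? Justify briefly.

Definable; ◇r → □r defines it

This is a Sahlqvist condition; the CD axiom ◇r → □r defines it.
Suppose ◇r→□r is valid. Take Rxy, Rxz and set V(r)={y}. Then ◇r at x, so □r at x, so r at z, i.e. z=y.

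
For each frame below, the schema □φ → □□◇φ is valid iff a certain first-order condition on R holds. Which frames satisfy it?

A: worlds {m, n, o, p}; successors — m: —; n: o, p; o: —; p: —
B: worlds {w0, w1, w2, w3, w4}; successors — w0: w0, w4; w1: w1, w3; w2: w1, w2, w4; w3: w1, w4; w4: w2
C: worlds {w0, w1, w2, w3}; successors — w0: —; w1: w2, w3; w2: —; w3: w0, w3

A

This is the axiom for a generalized confluence (Geach) condition; its first-order frame correspondent is ∀x ∀z (xR²z → ∃w (xRw ∧ zRw)).
A: condition met.
B: fails — w0R²w4 but no w with w0Rw and w4Rw.
C: fails — w1R²w0 but no w with w1Rw and w0Rw.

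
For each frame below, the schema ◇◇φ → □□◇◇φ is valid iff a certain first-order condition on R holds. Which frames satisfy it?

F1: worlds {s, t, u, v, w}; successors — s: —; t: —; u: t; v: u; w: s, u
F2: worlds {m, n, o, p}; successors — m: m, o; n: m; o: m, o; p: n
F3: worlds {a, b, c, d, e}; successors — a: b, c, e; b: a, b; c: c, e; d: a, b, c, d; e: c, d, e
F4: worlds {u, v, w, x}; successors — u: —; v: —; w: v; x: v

This is the axiom for a generalized confluence (Geach) condition; its first-order frame correspondent is ∀x ∀y ∀z ((xR²y ∧ xR²z) → ∃w (y = w ∧ zR²w)).
F1: fails — vR²t, vR²t but no w* with t=w* and tR²w*.
F2: satisfies the condition.
F3: fails — aR²a, aR²c but no w with a=w and cR²w.
F4: satisfies the condition.
Valid on: F2, F4.

F2, F4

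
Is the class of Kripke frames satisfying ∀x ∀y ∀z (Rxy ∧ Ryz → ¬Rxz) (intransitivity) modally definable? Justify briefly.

If a class were modally definable it would be closed under surjective bounded morphisms (Goldblatt–Thomason).
The 7-cycle (worlds w0,w1,w2,w3,w4,w5,w6 with w0→w1→w2→w3→w4→w5→w6→w0) is intransitive. Mapping every world to a single reflexive point • is a surjective bounded morphism; the reflexive point is not intransitive (R••∧R•• but R••).
So no modal formula (or set of formulas) defines exactly the intransitive frames.

Not definable by any modal formula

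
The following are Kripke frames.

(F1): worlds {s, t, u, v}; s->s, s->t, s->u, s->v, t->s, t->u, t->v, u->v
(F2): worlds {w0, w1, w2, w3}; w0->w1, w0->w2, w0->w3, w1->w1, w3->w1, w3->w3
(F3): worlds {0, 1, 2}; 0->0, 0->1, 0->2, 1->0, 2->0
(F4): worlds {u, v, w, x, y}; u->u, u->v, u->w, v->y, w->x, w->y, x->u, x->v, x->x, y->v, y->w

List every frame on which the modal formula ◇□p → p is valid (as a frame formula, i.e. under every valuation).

(F3)

The schema corresponds to symmetry: ∀x ∀y (Rxy → Ryx).
(F1): fails — Ruv but not Rvu.
(F2): fails — Rw3w1 but not Rw1w3.
(F3): satisfies the condition.
(F4): fails — Ruv but not Rvu.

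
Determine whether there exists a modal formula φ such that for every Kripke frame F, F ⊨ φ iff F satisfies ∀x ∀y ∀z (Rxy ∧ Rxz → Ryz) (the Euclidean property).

Definable; ◇p → □◇p defines it

This is a Sahlqvist condition; the 5 axiom ◇p → □◇p defines it.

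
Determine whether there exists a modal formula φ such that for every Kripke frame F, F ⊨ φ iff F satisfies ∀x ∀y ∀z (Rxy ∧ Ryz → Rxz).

Definable; □p → □□p defines it

Yes: it is transitivity, defined by the 4 schema □p → □□p.
Suppose □p→□□p is valid. Take Rxy, Ryz and set V(p)={w : Rxw}. Then □p at x, so □□p at x, so □p at y, so p at z, i.e. Rxz.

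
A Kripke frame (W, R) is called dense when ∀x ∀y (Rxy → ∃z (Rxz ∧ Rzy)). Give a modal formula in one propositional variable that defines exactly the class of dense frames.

□□p → □p

A defining formula is □□p → □p (the C4 axiom).
Suppose □□p→□p is valid. Take Rxy and set V(p)={w : xR²w}. Then □□p at x, so □p at x, so p at y, i.e. ∃z(Rxz∧Rzy).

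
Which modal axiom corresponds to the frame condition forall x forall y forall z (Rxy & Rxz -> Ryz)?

◇s → □◇s

A defining formula is ◇s → □◇s (the 5 axiom).
Suppose ◇s→□◇s is valid. Take Rxy, Rxz and set V(s)={y}. Then ◇s at x, so □◇s at x, so ◇s at z, so some w with Rzw has s; w=y, i.e. Rzy. By symmetry of the argument, Ryz.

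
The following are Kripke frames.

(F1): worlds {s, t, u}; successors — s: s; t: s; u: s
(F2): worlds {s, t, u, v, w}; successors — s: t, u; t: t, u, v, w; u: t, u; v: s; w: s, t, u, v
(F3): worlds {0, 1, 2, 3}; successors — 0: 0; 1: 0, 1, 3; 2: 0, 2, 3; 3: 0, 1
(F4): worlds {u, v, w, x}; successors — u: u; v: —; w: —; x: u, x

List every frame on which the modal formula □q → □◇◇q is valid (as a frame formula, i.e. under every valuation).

(F1), (F3), (F4)

This is the axiom for a generalized confluence (Geach) condition; its first-order frame correspondent is ∀x ∀z (xRz → ∃w (xRw ∧ zR²w)).
(F1): holds.
(F2): fails — vRs but no w* with vRw* and sR²w*.
(F3): holds.
(F4): holds.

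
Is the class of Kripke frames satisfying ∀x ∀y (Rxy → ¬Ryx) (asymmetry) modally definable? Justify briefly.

Not modally definable

Modal frame validity is preserved under surjective bounded morphisms.
The 5-cycle (worlds 0,1,2,3,4 with 0→1→2→3→4→0) is asymmetric. Mapping every world to a single reflexive point • is a surjective bounded morphism, and the reflexive point is not asymmetric (R•• but asymmetry requires ¬R••).
So the class is not modally definable.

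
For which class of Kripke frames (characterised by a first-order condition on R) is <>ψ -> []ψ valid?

This schema is the CD axiom.
Its frame correspondent is partial functionality — forall x forall y forall z (Rxy & Rxz -> y = z).

partial functionality: forall x forall y forall z (Rxy & Rxz -> y = z)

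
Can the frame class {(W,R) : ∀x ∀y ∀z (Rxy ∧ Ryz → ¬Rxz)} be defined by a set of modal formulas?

No — not modally definable

Modal frame validity is preserved under surjective bounded morphisms.
The 3-cycle (worlds 0,1,2 with 0→1→2→0) is intransitive. Mapping every world to a single reflexive point • is a surjective bounded morphism; the reflexive point is not intransitive (R••∧R•• but R••).
So no modal formula (or set of formulas) defines exactly the intransitive frames.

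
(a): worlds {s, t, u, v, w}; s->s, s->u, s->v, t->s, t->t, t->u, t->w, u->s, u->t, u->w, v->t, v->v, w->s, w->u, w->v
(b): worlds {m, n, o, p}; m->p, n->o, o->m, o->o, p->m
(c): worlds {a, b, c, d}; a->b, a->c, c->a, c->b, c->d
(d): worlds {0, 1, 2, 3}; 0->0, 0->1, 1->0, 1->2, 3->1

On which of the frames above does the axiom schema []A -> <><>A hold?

(a)

The schema corresponds to a generalized confluence (Geach) condition: forall x exists w (xRw & x R^2 w).
(a): holds.
(b): fails — at m but no w with mRw and mR²w.
(c): fails — at b but no w with bRw and bR²w.
(d): fails — at 2 but no w with 2Rw and 2R²w.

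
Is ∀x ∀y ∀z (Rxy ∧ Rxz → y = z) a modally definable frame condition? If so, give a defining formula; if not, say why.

Definable; ◇r → □r defines it

Yes: it is partial functionality, defined by the CD schema ◇r → □r.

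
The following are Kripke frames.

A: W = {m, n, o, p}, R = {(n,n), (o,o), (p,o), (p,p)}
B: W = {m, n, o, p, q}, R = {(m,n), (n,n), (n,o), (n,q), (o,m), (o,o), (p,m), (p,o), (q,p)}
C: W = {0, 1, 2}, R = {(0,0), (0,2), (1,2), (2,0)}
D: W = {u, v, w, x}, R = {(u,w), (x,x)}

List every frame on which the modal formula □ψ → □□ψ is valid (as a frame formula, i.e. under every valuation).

This is the axiom for transitivity; its first-order frame correspondent is ∀x ∀y ∀z (Rxy ∧ Ryz → Rxz).
A: ✓.
B: fails — Rom and Rmn but not Ron.
C: fails — R12 and R20 but not R10.
D: ✓.
Valid on: A, D.

A, D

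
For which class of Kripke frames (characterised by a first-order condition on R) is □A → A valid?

Suppose □A→A is valid. At any x set V(A)={w : Rxw}. Then □A holds at x, so A holds at x, i.e. Rxx.

Reflexivity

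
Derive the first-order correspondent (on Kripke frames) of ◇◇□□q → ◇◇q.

∀x ∀y (xR²y → ∃w (yR²w ∧ xR²w))

This is a Sahlqvist (Geach-type) schema ◇^2□^2q → □^0◇^2q.
First-order correspondent: ∀x ∀y (xR²y → ∃w (yR²w ∧ xR²w)).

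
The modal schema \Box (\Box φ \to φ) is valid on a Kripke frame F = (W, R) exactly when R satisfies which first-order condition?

This schema is the T□ axiom.
Its frame correspondent is shift-reflexivity — \forall x \forall y (Rxy \to Ryy).

shift-reflexivity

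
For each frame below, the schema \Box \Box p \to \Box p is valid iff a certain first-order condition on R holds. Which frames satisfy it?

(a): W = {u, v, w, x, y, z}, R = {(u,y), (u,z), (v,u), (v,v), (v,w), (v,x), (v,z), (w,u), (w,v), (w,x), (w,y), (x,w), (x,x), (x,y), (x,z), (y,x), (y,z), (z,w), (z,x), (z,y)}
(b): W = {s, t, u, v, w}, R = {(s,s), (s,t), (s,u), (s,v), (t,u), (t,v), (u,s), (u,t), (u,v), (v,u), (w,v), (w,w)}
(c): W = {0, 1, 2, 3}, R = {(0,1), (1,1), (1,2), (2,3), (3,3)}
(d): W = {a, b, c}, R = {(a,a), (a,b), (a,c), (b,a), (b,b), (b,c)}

(a), (c), (d)

This is the axiom for density; its first-order frame correspondent is \forall x \forall y (Rxy \to \exists z (Rxz \wedge Rzy)).
(a): holds.
(b): fails — Rvu but no z with Rvz and Rzu.
(c): holds.
(d): holds.
Valid on: (a), (c), (d).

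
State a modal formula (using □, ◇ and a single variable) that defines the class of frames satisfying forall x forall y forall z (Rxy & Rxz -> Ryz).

◇ψ → □◇ψ

A defining formula is ◇ψ → □◇ψ (the 5 axiom).
Suppose ◇ψ→□◇ψ is valid. Take Rxy, Rxz and set V(ψ)={y}. Then ◇ψ at x, so □◇ψ at x, so ◇ψ at z, so some w with Rzw has ψ; w=y, i.e. Rzy. By symmetry of the argument, Ryz.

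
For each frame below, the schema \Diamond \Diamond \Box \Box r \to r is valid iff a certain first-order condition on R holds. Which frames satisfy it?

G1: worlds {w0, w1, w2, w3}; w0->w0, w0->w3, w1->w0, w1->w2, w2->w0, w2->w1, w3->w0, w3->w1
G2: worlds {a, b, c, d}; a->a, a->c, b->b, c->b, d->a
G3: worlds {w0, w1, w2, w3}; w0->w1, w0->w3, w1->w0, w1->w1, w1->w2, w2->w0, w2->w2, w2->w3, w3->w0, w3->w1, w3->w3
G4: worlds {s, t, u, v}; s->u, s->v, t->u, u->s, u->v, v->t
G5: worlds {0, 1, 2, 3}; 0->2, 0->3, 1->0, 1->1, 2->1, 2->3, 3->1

This is the axiom for a generalized confluence (Geach) condition; its first-order frame correspondent is \forall x \forall y (x R^2 y \to \exists w (y R^2 w \wedge x = w)).
G1: fails — w1R²w3 but no w with w3R²w and w1=w.
G2: fails — aR²b but no w with bR²w and a=w.
G3: condition met.
G4: fails — sR²v but no w with vR²w and s=w.
G5: fails — 2R²0 but no w with 0R²w and 2=w.
Valid on: G3.

G3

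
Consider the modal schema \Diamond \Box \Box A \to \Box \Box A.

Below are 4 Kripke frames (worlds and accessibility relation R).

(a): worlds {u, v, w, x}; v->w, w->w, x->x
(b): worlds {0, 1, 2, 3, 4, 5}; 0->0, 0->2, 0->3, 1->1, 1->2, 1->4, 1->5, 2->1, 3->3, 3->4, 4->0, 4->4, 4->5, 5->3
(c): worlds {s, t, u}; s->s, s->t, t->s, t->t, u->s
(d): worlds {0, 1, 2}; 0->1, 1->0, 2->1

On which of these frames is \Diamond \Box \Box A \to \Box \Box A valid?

(a), (c)

This is the axiom for a generalized confluence (Geach) condition; its first-order frame correspondent is \forall x \forall y \forall z ((xRy \wedge x R^2 z) \to \exists w (y R^2 w \wedge z = w)).
(a): condition met.
(b): fails — 0R2, 0R²0 but no w with 2R²w and 0=w.
(c): condition met.
(d): fails — 0R1, 0R²0 but no w with 1R²w and 0=w.
Valid on: (a), (c).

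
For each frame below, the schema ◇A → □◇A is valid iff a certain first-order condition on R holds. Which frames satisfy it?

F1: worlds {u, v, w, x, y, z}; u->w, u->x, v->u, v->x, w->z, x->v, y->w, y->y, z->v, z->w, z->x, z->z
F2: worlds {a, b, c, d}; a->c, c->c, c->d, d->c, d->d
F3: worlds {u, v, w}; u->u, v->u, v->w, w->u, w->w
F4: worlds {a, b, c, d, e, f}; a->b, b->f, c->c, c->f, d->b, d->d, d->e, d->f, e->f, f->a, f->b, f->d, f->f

This is the axiom for the Euclidean property; its first-order frame correspondent is ∀x ∀y ∀z (Rxy ∧ Rxz → Ryz).
F1: fails — Ruw and Ruw but not Rww.
F2: holds.
F3: fails — Rvu and Rvw but not Ruw.
F4: fails — Rab and Rab but not Rbb.

F2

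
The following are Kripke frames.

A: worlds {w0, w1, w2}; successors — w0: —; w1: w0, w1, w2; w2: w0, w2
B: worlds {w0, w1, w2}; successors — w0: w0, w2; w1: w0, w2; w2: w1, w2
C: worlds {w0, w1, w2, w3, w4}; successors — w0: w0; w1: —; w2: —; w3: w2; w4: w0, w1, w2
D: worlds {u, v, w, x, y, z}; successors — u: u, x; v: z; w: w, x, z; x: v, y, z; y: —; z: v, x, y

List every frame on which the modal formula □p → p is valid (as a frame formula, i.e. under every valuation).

none

This is the axiom for reflexivity; its first-order frame correspondent is ∀x Rxx.
A: fails — world w0 does not see itself.
B: fails — world w1 does not see itself.
C: fails — world w1 does not see itself.
D: fails — world v does not see itself.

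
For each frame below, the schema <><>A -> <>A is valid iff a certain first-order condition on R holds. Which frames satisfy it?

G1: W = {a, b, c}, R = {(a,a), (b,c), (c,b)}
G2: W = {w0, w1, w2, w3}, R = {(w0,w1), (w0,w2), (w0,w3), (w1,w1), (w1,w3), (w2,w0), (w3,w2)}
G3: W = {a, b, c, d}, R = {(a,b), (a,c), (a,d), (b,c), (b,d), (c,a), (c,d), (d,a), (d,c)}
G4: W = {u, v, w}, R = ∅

Frame correspondent (Sahlqvist): forall x forall y (x R^2 y -> exists w (y = w & xRw)) — i.e. a generalized confluence (Geach) condition.
G1: fails — bR²b but no w with b=w and bRw.
G2: fails — w0R²w0 but no w with w0=w and w0Rw.
G3: fails — aR²a but no w with a=w and aRw.
G4: ✓.

G4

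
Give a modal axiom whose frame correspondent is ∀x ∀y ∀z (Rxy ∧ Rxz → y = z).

◇s → □s

The condition is partial functionality. The CD schema ◇s → □s defines it.
Suppose ◇s→□s is valid. Take Rxy, Rxz and set V(s)={y}. Then ◇s at x, so □s at x, so s at z, i.e. z=y.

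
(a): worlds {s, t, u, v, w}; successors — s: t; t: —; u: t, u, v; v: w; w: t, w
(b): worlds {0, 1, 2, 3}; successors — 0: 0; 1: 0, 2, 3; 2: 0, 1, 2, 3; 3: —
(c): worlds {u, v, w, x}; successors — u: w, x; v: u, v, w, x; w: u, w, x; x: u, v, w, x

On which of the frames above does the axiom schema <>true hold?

(c)

Frame correspondent (Sahlqvist): forall x exists y Rxy — i.e. seriality.
(a): fails — world t has no successor.
(b): fails — world 3 has no successor.
(c): satisfies the condition.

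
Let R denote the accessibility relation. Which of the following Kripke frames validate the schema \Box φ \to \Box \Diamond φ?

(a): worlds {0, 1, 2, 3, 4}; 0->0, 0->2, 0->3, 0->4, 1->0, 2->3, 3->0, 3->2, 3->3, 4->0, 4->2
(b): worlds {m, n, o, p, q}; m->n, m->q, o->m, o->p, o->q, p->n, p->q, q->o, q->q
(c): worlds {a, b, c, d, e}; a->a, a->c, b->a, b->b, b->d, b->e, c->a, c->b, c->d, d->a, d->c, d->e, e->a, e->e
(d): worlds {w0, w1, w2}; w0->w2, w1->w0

This is the axiom for a generalized confluence (Geach) condition; its first-order frame correspondent is \forall x \forall z (xRz \to \exists w (xRw \wedge zRw)).
(a): fails — 4R2 but no w with 4Rw and 2Rw.
(b): fails — mRn but no w with mRw and nRw.
(c): satisfies the condition.
(d): fails — w0Rw2 but no w with w0Rw and w2Rw.

(c)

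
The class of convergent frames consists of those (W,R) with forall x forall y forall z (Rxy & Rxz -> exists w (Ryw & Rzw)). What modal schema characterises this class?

◇□s → □◇s

This is convergence; the standard corresponding axiom is .2: ◇□s → □◇s.
Suppose ◇□s→□◇s is valid. Take Rxy, Rxz and set V(s)={w : Ryw}. Then □s at y so ◇□s at x, so □◇s at x, so ◇s at z, giving w with Rzw and Ryw.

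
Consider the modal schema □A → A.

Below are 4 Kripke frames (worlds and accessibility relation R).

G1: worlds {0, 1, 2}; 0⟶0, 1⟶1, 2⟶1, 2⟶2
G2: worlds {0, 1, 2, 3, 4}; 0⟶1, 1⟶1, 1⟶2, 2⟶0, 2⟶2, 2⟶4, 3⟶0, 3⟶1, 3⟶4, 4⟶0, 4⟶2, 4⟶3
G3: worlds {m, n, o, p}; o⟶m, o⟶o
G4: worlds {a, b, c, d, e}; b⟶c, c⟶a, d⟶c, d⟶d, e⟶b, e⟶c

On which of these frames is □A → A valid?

G1

Frame correspondent (Sahlqvist): ∀x Rxx — i.e. reflexivity.
G1: ✓.
G2: fails — world 0 does not see itself.
G3: fails — world m does not see itself.
G4: fails — world a does not see itself.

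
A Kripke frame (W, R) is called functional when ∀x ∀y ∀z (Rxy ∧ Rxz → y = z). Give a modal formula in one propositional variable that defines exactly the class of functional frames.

A defining formula is ◇q → □q (the CD axiom).
Suppose ◇q→□q is valid. Take Rxy, Rxz and set V(q)={y}. Then ◇q at x, so □q at x, so q at z, i.e. z=y.

◇q → □q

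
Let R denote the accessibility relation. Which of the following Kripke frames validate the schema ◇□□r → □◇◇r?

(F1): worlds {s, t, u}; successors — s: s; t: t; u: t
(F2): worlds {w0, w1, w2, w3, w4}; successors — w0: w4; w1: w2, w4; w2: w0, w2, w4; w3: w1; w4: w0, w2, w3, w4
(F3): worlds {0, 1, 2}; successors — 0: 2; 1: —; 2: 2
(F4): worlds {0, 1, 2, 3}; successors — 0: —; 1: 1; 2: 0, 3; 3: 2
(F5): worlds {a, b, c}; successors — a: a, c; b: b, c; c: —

(F1), (F2), (F3)

Frame correspondent (Sahlqvist): ∀x ∀y ∀z ((xRy ∧ xRz) → ∃w (yR²w ∧ zR²w)) — i.e. a generalized confluence (Geach) condition.
(F1): satisfies the condition.
(F2): satisfies the condition.
(F3): satisfies the condition.
(F4): fails — 2R0, 2R0 but no w with 0R²w and 0R²w.
(F5): fails — aRa, aRc but no w with aR²w and cR²w.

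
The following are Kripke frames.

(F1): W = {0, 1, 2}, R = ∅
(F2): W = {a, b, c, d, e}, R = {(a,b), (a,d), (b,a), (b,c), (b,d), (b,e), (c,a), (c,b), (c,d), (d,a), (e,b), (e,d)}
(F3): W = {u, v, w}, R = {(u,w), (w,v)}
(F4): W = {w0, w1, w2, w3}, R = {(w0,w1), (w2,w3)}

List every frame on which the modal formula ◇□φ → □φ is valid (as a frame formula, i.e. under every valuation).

(F1)

This is the axiom for the Euclidean property; its first-order frame correspondent is ∀x ∀y ∀z (Rxy ∧ Rxz → Ryz).
(F1): satisfies the condition.
(F2): fails — Rab and Rab but not Rbb.
(F3): fails — Ruw and Ruw but not Rww.
(F4): fails — Rw0w1 and Rw0w1 but not Rw1w1.
Valid on: (F1).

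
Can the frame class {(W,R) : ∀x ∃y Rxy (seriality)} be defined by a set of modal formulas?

Yes: it is seriality, defined by the D schema □p → ◇p.
Suppose □p→◇p is valid. At any x set V(p)=W. Then □p at x, so ◇p at x, so x has a successor.

Yes, by □p → ◇p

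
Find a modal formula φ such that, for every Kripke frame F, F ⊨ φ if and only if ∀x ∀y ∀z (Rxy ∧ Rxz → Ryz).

◇q → □◇q

A defining formula is ◇q → □◇q (the 5 axiom).
Suppose ◇q→□◇q is valid. Take Rxy, Rxz and set V(q)={y}. Then ◇q at x, so □◇q at x, so ◇q at z, so some w with Rzw has q; w=y, i.e. Rzy. By symmetry of the argument, Ryz.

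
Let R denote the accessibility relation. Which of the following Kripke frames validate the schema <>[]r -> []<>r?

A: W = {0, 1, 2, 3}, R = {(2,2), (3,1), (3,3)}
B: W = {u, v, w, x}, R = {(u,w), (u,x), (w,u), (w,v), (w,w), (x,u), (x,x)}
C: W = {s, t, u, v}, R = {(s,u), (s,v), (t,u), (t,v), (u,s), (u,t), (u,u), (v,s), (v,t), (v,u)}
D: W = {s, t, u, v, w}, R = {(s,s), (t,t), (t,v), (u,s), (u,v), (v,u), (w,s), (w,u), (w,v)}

C

This is the axiom for convergence; its first-order frame correspondent is forall x forall y forall z (Rxy & Rxz -> exists w (Ryw & Rzw)).
A: fails — R33 and R31 but 3 and 1 have no common successor.
B: fails — Rww and Rwv but w and v have no common successor.
C: ✓.
D: fails — Rtv and Rtt but v and t have no common successor.
Valid on: C.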